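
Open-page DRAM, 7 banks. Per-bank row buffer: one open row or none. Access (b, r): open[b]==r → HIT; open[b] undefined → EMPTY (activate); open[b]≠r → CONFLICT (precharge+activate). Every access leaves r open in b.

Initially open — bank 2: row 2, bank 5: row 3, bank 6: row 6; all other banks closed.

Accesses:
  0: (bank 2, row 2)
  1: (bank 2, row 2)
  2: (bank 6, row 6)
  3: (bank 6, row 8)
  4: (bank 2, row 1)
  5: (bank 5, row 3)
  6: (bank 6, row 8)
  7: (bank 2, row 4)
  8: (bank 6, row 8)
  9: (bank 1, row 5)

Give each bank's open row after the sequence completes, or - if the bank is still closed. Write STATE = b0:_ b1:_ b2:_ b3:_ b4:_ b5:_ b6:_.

STATE = b0:- b1:5 b2:4 b3:- b4:- b5:3 b6:8

#0 (2,2) H  (was 2)
#1 (2,2) H  (was 2)
#2 (6,6) H  (was 6)
#3 (6,8) C  (was 6)
#4 (2,1) C  (was 2)
#5 (5,3) H  (was 3)
#6 (6,8) H  (was 8)
#7 (2,4) C  (was 1)
#8 (6,8) H  (was 8)
#9 (1,5) E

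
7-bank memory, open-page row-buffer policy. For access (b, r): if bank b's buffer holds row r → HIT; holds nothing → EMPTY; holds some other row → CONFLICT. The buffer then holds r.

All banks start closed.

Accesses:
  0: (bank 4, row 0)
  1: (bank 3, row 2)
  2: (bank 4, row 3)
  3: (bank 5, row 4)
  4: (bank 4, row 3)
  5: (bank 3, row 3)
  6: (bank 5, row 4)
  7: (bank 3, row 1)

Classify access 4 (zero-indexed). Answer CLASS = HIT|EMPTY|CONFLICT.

#0 (4,0) E
#1 (3,2) E
#2 (4,3) C  (was 0)
#3 (5,4) E
#4 (4,3) H  (was 3)
#5 (3,3) C  (was 2)
#6 (5,4) H  (was 4)
#7 (3,1) C  (was 3)

CLASS = HIT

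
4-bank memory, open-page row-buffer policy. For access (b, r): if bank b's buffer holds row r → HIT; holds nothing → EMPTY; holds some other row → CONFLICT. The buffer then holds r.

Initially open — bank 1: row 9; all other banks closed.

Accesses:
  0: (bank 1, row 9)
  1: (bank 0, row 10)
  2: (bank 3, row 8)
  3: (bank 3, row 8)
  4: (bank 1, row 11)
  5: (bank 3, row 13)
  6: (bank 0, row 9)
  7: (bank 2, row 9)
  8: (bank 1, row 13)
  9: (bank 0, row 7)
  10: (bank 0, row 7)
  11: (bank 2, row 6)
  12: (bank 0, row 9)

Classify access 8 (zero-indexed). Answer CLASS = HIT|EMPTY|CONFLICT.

CLASS = CONFLICT

  [0] b1 r9: had r9 ⇒ H
  [1] b0 r10: no row ⇒ E
  [2] b3 r8: no row ⇒ E
  [3] b3 r8: had r8 ⇒ H
  [4] b1 r11: had r9 ⇒ C
  [5] b3 r13: had r8 ⇒ C
  [6] b0 r9: had r10 ⇒ C
  [7] b2 r9: no row ⇒ E
  [8] b1 r13: had r11 ⇒ C
  [9] b0 r7: had r9 ⇒ C
  [10] b0 r7: had r7 ⇒ H
  [11] b2 r6: had r9 ⇒ C
  [12] b0 r9: had r7 ⇒ C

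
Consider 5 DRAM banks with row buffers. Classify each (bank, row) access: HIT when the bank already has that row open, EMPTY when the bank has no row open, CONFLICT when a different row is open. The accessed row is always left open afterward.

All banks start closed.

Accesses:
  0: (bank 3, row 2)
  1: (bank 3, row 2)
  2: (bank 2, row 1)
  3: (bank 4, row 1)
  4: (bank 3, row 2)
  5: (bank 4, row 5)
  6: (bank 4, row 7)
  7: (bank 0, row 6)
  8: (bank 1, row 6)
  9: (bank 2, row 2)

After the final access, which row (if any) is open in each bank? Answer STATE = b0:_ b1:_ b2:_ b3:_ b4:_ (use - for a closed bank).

#0 (3,2) E
#1 (3,2) H  (was 2)
#2 (2,1) E
#3 (4,1) E
#4 (3,2) H  (was 2)
#5 (4,5) C  (was 1)
#6 (4,7) C  (was 5)
#7 (0,6) E
#8 (1,6) E
#9 (2,2) C  (was 1)

STATE = b0:6 b1:6 b2:2 b3:2 b4:7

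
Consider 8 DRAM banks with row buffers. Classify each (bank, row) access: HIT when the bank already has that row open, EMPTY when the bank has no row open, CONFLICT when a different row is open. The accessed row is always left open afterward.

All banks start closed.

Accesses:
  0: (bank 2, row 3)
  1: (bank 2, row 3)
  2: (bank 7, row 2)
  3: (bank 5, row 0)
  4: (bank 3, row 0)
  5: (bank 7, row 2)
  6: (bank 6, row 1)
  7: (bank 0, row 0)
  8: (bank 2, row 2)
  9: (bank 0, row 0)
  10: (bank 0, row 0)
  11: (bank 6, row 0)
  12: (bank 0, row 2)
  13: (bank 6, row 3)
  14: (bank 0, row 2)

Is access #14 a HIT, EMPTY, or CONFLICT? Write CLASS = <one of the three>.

#0 (2,3) E
#1 (2,3) H  (was 3)
#2 (7,2) E
#3 (5,0) E
#4 (3,0) E
#5 (7,2) H  (was 2)
#6 (6,1) E
#7 (0,0) E
#8 (2,2) C  (was 3)
#9 (0,0) H  (was 0)
#10 (0,0) H  (was 0)
#11 (6,0) C  (was 1)
#12 (0,2) C  (was 0)
#13 (6,3) C  (was 0)
#14 (0,2) H  (was 2)

CLASS = HIT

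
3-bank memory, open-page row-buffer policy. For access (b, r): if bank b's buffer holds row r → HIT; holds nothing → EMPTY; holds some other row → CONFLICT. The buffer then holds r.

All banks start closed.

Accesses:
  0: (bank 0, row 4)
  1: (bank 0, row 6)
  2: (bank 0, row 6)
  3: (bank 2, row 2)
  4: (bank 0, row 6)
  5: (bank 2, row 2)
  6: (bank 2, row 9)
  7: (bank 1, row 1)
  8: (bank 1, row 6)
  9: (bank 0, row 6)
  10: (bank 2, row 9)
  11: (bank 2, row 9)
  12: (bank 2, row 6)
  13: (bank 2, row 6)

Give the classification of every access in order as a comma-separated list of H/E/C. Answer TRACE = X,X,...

0: bank 0 row 4 — prev None → EMPTY
1: bank 0 row 6 — prev 4 → CONFLICT
2: bank 0 row 6 — prev 6 → HIT
3: bank 2 row 2 — prev None → EMPTY
4: bank 0 row 6 — prev 6 → HIT
5: bank 2 row 2 — prev 2 → HIT
6: bank 2 row 9 — prev 2 → CONFLICT
7: bank 1 row 1 — prev None → EMPTY
8: bank 1 row 6 — prev 1 → CONFLICT
9: bank 0 row 6 — prev 6 → HIT
10: bank 2 row 9 — prev 9 → HIT
11: bank 2 row 9 — prev 9 → HIT
12: bank 2 row 6 — prev 9 → CONFLICT
13: bank 2 row 6 — prev 6 → HIT

TRACE = E,C,H,E,H,H,C,E,C,H,H,H,C,H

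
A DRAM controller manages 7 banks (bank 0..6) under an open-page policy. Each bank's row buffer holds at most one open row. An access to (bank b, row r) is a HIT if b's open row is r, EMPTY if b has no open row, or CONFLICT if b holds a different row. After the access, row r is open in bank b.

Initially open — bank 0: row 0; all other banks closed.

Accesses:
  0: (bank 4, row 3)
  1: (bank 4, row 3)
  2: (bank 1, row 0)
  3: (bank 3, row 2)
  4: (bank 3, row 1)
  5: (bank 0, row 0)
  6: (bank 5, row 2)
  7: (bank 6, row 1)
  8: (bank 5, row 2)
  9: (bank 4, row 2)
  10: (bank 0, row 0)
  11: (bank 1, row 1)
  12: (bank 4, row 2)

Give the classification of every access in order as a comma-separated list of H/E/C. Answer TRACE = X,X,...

TRACE = E,H,E,E,C,H,E,E,H,C,H,C,H

#0 (4,3) E
#1 (4,3) H  (was 3)
#2 (1,0) E
#3 (3,2) E
#4 (3,1) C  (was 2)
#5 (0,0) H  (was 0)
#6 (5,2) E
#7 (6,1) E
#8 (5,2) H  (was 2)
#9 (4,2) C  (was 3)
#10 (0,0) H  (was 0)
#11 (1,1) C  (was 0)
#12 (4,2) H  (was 2)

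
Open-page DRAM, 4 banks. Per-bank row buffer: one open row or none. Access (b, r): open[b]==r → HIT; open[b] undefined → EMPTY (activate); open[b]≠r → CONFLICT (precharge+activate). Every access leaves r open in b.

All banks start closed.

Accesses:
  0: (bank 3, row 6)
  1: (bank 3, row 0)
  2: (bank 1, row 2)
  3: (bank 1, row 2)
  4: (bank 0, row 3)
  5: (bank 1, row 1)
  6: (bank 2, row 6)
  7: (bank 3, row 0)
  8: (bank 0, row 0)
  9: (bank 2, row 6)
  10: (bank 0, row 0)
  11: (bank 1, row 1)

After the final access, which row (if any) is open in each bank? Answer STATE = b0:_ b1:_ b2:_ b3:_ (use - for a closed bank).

0: bank 3 row 6 — prev None → EMPTY
1: bank 3 row 0 — prev 6 → CONFLICT
2: bank 1 row 2 — prev None → EMPTY
3: bank 1 row 2 — prev 2 → HIT
4: bank 0 row 3 — prev None → EMPTY
5: bank 1 row 1 — prev 2 → CONFLICT
6: bank 2 row 6 — prev None → EMPTY
7: bank 3 row 0 — prev 0 → HIT
8: bank 0 row 0 — prev 3 → CONFLICT
9: bank 2 row 6 — prev 6 → HIT
10: bank 0 row 0 — prev 0 → HIT
11: bank 1 row 1 — prev 1 → HIT

STATE = b0:0 b1:1 b2:6 b3:0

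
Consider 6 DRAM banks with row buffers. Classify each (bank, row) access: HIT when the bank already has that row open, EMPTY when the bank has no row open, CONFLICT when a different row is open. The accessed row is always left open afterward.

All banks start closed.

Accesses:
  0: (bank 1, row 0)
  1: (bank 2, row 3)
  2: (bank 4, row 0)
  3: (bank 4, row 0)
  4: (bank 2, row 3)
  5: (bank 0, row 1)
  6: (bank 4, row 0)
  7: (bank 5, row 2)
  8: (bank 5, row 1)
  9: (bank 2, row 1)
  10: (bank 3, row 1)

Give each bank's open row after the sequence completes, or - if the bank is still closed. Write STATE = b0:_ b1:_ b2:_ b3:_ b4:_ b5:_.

0: bank 1 row 0 — prev None → EMPTY
1: bank 2 row 3 — prev None → EMPTY
2: bank 4 row 0 — prev None → EMPTY
3: bank 4 row 0 — prev 0 → HIT
4: bank 2 row 3 — prev 3 → HIT
5: bank 0 row 1 — prev None → EMPTY
6: bank 4 row 0 — prev 0 → HIT
7: bank 5 row 2 — prev None → EMPTY
8: bank 5 row 1 — prev 2 → CONFLICT
9: bank 2 row 1 — prev 3 → CONFLICT
10: bank 3 row 1 — prev None → EMPTY

STATE = b0:1 b1:0 b2:1 b3:1 b4:0 b5:1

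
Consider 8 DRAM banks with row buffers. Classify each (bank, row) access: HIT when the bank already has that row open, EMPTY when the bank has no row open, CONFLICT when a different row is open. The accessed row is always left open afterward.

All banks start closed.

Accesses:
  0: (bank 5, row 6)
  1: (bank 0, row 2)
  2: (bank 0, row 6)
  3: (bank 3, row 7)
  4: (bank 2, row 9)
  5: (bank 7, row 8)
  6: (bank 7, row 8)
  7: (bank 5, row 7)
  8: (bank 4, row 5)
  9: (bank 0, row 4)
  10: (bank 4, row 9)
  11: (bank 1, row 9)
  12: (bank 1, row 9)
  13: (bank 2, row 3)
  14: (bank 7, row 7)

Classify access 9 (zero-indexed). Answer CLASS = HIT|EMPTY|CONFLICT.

#0 (5,6) E
#1 (0,2) E
#2 (0,6) C  (was 2)
#3 (3,7) E
#4 (2,9) E
#5 (7,8) E
#6 (7,8) H  (was 8)
#7 (5,7) C  (was 6)
#8 (4,5) E
#9 (0,4) C  (was 6)
#10 (4,9) C  (was 5)
#11 (1,9) E
#12 (1,9) H  (was 9)
#13 (2,3) C  (was 9)
#14 (7,7) C  (was 8)

CLASS = CONFLICT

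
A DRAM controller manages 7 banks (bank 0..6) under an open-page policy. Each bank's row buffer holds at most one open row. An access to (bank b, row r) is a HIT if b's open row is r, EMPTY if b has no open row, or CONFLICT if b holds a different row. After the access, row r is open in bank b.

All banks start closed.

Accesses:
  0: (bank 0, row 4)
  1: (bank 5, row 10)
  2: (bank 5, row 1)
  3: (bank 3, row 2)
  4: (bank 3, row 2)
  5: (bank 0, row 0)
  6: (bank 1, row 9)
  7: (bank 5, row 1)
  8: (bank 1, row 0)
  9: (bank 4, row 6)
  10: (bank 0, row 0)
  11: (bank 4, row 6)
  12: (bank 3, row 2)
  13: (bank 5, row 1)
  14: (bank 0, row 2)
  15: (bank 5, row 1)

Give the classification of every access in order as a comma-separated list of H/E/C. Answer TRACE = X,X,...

#0 (0,4) E
#1 (5,10) E
#2 (5,1) C  (was 10)
#3 (3,2) E
#4 (3,2) H  (was 2)
#5 (0,0) C  (was 4)
#6 (1,9) E
#7 (5,1) H  (was 1)
#8 (1,0) C  (was 9)
#9 (4,6) E
#10 (0,0) H  (was 0)
#11 (4,6) H  (was 6)
#12 (3,2) H  (was 2)
#13 (5,1) H  (was 1)
#14 (0,2) C  (was 0)
#15 (5,1) H  (was 1)

TRACE = E,E,C,E,H,C,E,H,C,E,H,H,H,H,C,H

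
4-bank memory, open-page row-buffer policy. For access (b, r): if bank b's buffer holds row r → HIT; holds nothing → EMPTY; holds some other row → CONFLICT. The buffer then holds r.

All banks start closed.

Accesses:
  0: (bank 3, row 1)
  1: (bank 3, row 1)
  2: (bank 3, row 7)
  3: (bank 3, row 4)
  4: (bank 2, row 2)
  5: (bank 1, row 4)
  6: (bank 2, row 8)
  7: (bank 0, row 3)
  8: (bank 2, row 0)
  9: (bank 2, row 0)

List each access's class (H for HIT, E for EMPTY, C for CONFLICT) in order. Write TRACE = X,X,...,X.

step 0: bank3 None->1 [EMPTY]
step 1: bank3 1->1 [HIT]
step 2: bank3 1->7 [CONFLICT]
step 3: bank3 7->4 [CONFLICT]
step 4: bank2 None->2 [EMPTY]
step 5: bank1 None->4 [EMPTY]
step 6: bank2 2->8 [CONFLICT]
step 7: bank0 None->3 [EMPTY]
step 8: bank2 8->0 [CONFLICT]
step 9: bank2 0->0 [HIT]

TRACE = E,H,C,C,E,E,C,E,C,H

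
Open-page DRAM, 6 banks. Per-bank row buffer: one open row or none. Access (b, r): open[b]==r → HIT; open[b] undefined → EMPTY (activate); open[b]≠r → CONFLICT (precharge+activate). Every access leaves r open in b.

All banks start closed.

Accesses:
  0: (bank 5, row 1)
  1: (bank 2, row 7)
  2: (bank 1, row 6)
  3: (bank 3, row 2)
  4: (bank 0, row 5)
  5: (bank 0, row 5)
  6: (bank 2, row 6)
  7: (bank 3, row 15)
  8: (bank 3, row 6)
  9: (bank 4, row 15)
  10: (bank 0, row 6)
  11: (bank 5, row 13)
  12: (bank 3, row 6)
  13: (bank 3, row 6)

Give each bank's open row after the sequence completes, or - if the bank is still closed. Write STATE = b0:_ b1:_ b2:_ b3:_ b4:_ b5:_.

STATE = b0:6 b1:6 b2:6 b3:6 b4:15 b5:13

step 0: bank5 None->1 [EMPTY]
step 1: bank2 None->7 [EMPTY]
step 2: bank1 None->6 [EMPTY]
step 3: bank3 None->2 [EMPTY]
step 4: bank0 None->5 [EMPTY]
step 5: bank0 5->5 [HIT]
step 6: bank2 7->6 [CONFLICT]
step 7: bank3 2->15 [CONFLICT]
step 8: bank3 15->6 [CONFLICT]
step 9: bank4 None->15 [EMPTY]
step 10: bank0 5->6 [CONFLICT]
step 11: bank5 1->13 [CONFLICT]
step 12: bank3 6->6 [HIT]
step 13: bank3 6->6 [HIT]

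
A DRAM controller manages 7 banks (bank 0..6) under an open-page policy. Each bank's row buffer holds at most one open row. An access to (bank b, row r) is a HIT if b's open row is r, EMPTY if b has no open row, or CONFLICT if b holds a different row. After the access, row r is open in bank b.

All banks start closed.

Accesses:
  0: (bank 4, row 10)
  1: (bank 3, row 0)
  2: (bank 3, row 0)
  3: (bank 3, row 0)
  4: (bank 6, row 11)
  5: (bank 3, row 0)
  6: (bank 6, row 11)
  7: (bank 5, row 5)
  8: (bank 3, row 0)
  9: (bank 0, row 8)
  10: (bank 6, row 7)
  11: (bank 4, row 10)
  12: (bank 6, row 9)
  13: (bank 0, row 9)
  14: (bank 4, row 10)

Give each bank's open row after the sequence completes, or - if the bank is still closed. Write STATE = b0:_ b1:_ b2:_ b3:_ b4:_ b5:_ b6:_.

#0 (4,10) E
#1 (3,0) E
#2 (3,0) H  (was 0)
#3 (3,0) H  (was 0)
#4 (6,11) E
#5 (3,0) H  (was 0)
#6 (6,11) H  (was 11)
#7 (5,5) E
#8 (3,0) H  (was 0)
#9 (0,8) E
#10 (6,7) C  (was 11)
#11 (4,10) H  (was 10)
#12 (6,9) C  (was 7)
#13 (0,9) C  (was 8)
#14 (4,10) H  (was 10)

STATE = b0:9 b1:- b2:- b3:0 b4:10 b5:5 b6:9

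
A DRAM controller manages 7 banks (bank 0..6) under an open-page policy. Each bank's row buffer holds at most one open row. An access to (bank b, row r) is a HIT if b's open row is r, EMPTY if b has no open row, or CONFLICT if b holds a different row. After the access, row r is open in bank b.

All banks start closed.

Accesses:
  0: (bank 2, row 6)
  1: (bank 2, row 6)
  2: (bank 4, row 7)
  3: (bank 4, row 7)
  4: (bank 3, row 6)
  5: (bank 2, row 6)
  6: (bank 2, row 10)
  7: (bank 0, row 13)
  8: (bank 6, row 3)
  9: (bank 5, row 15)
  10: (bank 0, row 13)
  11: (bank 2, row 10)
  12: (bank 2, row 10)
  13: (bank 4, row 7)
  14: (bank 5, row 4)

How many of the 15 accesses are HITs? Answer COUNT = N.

COUNT = 7

  [0] b2 r6: no row ⇒ E
  [1] b2 r6: had r6 ⇒ H
  [2] b4 r7: no row ⇒ E
  [3] b4 r7: had r7 ⇒ H
  [4] b3 r6: no row ⇒ E
  [5] b2 r6: had r6 ⇒ H
  [6] b2 r10: had r6 ⇒ C
  [7] b0 r13: no row ⇒ E
  [8] b6 r3: no row ⇒ E
  [9] b5 r15: no row ⇒ E
  [10] b0 r13: had r13 ⇒ H
  [11] b2 r10: had r10 ⇒ H
  [12] b2 r10: had r10 ⇒ H
  [13] b4 r7: had r7 ⇒ H
  [14] b5 r4: had r15 ⇒ C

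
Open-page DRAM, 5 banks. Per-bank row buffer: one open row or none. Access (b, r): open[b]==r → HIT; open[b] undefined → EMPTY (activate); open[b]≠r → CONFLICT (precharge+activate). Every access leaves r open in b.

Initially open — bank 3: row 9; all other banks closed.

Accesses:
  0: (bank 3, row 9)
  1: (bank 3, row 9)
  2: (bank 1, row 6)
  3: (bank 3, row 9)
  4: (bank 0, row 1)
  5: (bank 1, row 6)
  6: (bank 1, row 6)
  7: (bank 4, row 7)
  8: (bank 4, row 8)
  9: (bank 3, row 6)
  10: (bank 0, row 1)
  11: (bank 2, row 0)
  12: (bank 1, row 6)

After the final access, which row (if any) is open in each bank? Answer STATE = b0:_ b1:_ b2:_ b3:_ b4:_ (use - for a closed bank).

  [0] b3 r9: had r9 ⇒ H
  [1] b3 r9: had r9 ⇒ H
  [2] b1 r6: no row ⇒ E
  [3] b3 r9: had r9 ⇒ H
  [4] b0 r1: no row ⇒ E
  [5] b1 r6: had r6 ⇒ H
  [6] b1 r6: had r6 ⇒ H
  [7] b4 r7: no row ⇒ E
  [8] b4 r8: had r7 ⇒ C
  [9] b3 r6: had r9 ⇒ C
  [10] b0 r1: had r1 ⇒ H
  [11] b2 r0: no row ⇒ E
  [12] b1 r6: had r6 ⇒ H

STATE = b0:1 b1:6 b2:0 b3:6 b4:8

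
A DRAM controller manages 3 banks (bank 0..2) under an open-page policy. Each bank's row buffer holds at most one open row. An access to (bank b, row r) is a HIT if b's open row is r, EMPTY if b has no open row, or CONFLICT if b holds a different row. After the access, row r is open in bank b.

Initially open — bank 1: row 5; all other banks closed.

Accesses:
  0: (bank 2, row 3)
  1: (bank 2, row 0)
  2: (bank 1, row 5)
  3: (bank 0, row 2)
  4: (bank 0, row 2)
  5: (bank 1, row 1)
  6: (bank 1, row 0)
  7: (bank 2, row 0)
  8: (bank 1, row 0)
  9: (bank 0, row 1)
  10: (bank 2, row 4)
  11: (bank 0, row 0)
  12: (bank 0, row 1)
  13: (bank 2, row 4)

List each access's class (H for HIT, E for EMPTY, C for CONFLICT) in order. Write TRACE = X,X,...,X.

step 0: bank2 None->3 [EMPTY]
step 1: bank2 3->0 [CONFLICT]
step 2: bank1 5->5 [HIT]
step 3: bank0 None->2 [EMPTY]
step 4: bank0 2->2 [HIT]
step 5: bank1 5->1 [CONFLICT]
step 6: bank1 1->0 [CONFLICT]
step 7: bank2 0->0 [HIT]
step 8: bank1 0->0 [HIT]
step 9: bank0 2->1 [CONFLICT]
step 10: bank2 0->4 [CONFLICT]
step 11: bank0 1->0 [CONFLICT]
step 12: bank0 0->1 [CONFLICT]
step 13: bank2 4->4 [HIT]

TRACE = E,C,H,E,H,C,C,H,H,C,C,C,C,H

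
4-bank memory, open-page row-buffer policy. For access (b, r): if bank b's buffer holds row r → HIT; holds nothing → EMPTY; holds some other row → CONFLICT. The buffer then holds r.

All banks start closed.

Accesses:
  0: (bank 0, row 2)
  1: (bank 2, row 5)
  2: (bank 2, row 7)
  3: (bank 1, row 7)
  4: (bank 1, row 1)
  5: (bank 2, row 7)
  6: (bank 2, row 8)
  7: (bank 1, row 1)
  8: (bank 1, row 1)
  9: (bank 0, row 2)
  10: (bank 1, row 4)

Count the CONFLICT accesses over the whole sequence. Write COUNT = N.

0: bank 0 row 2 — prev None → EMPTY
1: bank 2 row 5 — prev None → EMPTY
2: bank 2 row 7 — prev 5 → CONFLICT
3: bank 1 row 7 — prev None → EMPTY
4: bank 1 row 1 — prev 7 → CONFLICT
5: bank 2 row 7 — prev 7 → HIT
6: bank 2 row 8 — prev 7 → CONFLICT
7: bank 1 row 1 — prev 1 → HIT
8: bank 1 row 1 — prev 1 → HIT
9: bank 0 row 2 — prev 2 → HIT
10: bank 1 row 4 — prev 1 → CONFLICT

COUNT = 4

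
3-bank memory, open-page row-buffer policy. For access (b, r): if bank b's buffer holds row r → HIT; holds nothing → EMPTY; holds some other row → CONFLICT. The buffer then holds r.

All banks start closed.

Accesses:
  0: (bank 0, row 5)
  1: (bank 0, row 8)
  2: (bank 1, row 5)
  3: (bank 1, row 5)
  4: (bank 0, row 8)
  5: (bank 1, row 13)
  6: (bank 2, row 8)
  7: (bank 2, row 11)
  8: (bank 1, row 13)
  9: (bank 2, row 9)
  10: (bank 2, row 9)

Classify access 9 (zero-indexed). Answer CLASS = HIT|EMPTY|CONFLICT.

CLASS = CONFLICT

  [0] b0 r5: no row ⇒ E
  [1] b0 r8: had r5 ⇒ C
  [2] b1 r5: no row ⇒ E
  [3] b1 r5: had r5 ⇒ H
  [4] b0 r8: had r8 ⇒ H
  [5] b1 r13: had r5 ⇒ C
  [6] b2 r8: no row ⇒ E
  [7] b2 r11: had r8 ⇒ C
  [8] b1 r13: had r13 ⇒ H
  [9] b2 r9: had r11 ⇒ C
  [10] b2 r9: had r9 ⇒ H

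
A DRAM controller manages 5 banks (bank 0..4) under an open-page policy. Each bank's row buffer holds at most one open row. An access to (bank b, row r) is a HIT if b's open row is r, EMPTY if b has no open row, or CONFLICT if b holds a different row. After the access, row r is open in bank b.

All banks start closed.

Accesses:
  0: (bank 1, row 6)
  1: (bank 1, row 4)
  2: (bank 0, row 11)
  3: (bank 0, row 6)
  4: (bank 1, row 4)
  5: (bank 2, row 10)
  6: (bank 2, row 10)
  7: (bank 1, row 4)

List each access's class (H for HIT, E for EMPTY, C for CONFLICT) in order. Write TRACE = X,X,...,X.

TRACE = E,C,E,C,H,E,H,H

0: bank 1 row 6 — prev None → EMPTY
1: bank 1 row 4 — prev 6 → CONFLICT
2: bank 0 row 11 — prev None → EMPTY
3: bank 0 row 6 — prev 11 → CONFLICT
4: bank 1 row 4 — prev 4 → HIT
5: bank 2 row 10 — prev None → EMPTY
6: bank 2 row 10 — prev 10 → HIT
7: bank 1 row 4 — prev 4 → HIT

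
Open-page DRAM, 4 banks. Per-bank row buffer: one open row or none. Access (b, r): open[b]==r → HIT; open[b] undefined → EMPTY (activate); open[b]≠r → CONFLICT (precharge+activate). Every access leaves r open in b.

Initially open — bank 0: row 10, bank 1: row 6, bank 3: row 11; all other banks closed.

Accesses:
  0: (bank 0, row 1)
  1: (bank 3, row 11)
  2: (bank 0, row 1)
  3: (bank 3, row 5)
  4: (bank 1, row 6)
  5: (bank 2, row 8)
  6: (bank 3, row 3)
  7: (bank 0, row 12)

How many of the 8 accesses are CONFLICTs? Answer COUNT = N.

  [0] b0 r1: had r10 ⇒ C
  [1] b3 r11: had r11 ⇒ H
  [2] b0 r1: had r1 ⇒ H
  [3] b3 r5: had r11 ⇒ C
  [4] b1 r6: had r6 ⇒ H
  [5] b2 r8: no row ⇒ E
  [6] b3 r3: had r5 ⇒ C
  [7] b0 r12: had r1 ⇒ C

COUNT = 4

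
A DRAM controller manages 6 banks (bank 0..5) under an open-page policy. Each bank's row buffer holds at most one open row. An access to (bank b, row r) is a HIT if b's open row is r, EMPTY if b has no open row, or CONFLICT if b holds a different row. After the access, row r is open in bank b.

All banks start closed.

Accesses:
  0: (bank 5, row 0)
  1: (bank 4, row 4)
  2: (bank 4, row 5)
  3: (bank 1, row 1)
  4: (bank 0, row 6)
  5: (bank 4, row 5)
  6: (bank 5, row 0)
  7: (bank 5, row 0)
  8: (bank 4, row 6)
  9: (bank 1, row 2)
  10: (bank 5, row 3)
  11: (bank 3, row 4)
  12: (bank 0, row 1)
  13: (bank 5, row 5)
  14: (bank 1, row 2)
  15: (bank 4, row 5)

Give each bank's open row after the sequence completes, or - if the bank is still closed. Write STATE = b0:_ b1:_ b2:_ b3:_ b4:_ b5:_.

STATE = b0:1 b1:2 b2:- b3:4 b4:5 b5:5

  [0] b5 r0: no row ⇒ E
  [1] b4 r4: no row ⇒ E
  [2] b4 r5: had r4 ⇒ C
  [3] b1 r1: no row ⇒ E
  [4] b0 r6: no row ⇒ E
  [5] b4 r5: had r5 ⇒ H
  [6] b5 r0: had r0 ⇒ H
  [7] b5 r0: had r0 ⇒ H
  [8] b4 r6: had r5 ⇒ C
  [9] b1 r2: had r1 ⇒ C
  [10] b5 r3: had r0 ⇒ C
  [11] b3 r4: no row ⇒ E
  [12] b0 r1: had r6 ⇒ C
  [13] b5 r5: had r3 ⇒ C
  [14] b1 r2: had r2 ⇒ H
  [15] b4 r5: had r6 ⇒ C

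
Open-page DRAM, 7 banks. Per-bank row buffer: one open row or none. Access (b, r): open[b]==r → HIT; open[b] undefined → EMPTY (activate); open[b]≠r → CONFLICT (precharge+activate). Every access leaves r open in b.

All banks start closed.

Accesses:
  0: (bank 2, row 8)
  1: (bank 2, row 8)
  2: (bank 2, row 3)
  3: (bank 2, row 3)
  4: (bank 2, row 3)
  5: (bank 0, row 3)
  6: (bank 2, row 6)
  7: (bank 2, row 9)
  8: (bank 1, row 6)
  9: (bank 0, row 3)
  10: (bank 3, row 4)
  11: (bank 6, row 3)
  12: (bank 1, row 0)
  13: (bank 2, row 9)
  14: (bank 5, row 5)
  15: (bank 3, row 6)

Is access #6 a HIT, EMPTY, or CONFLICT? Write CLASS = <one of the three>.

CLASS = CONFLICT

#0 (2,8) E
#1 (2,8) H  (was 8)
#2 (2,3) C  (was 8)
#3 (2,3) H  (was 3)
#4 (2,3) H  (was 3)
#5 (0,3) E
#6 (2,6) C  (was 3)
#7 (2,9) C  (was 6)
#8 (1,6) E
#9 (0,3) H  (was 3)
#10 (3,4) E
#11 (6,3) E
#12 (1,0) C  (was 6)
#13 (2,9) H  (was 9)
#14 (5,5) E
#15 (3,6) C  (was 4)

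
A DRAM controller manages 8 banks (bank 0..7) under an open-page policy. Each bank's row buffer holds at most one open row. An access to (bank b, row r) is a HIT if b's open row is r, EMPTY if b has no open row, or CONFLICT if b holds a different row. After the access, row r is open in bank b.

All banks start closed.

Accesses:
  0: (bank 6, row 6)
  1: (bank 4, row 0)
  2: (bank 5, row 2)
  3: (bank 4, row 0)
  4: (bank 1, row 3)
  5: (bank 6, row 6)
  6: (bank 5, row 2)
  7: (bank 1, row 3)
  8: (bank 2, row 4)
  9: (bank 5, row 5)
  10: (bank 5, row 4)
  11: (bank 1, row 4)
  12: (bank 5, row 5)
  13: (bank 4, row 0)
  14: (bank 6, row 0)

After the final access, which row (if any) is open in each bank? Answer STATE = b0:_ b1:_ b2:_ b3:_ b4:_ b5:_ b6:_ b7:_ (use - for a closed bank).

STATE = b0:- b1:4 b2:4 b3:- b4:0 b5:5 b6:0 b7:-

step 0: bank6 None->6 [EMPTY]
step 1: bank4 None->0 [EMPTY]
step 2: bank5 None->2 [EMPTY]
step 3: bank4 0->0 [HIT]
step 4: bank1 None->3 [EMPTY]
step 5: bank6 6->6 [HIT]
step 6: bank5 2->2 [HIT]
step 7: bank1 3->3 [HIT]
step 8: bank2 None->4 [EMPTY]
step 9: bank5 2->5 [CONFLICT]
step 10: bank5 5->4 [CONFLICT]
step 11: bank1 3->4 [CONFLICT]
step 12: bank5 4->5 [CONFLICT]
step 13: bank4 0->0 [HIT]
step 14: bank6 6->0 [CONFLICT]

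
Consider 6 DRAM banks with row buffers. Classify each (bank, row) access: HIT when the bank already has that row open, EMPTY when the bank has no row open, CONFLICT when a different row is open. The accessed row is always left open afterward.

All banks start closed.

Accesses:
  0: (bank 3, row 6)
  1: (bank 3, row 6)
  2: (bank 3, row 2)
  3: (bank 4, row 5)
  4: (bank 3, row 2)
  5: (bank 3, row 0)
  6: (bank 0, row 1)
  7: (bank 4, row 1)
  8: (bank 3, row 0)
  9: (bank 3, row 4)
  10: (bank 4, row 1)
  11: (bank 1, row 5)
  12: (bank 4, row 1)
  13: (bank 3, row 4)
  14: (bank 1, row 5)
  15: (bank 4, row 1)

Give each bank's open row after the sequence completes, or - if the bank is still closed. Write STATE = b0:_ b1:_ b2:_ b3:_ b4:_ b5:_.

step 0: bank3 None->6 [EMPTY]
step 1: bank3 6->6 [HIT]
step 2: bank3 6->2 [CONFLICT]
step 3: bank4 None->5 [EMPTY]
step 4: bank3 2->2 [HIT]
step 5: bank3 2->0 [CONFLICT]
step 6: bank0 None->1 [EMPTY]
step 7: bank4 5->1 [CONFLICT]
step 8: bank3 0->0 [HIT]
step 9: bank3 0->4 [CONFLICT]
step 10: bank4 1->1 [HIT]
step 11: bank1 None->5 [EMPTY]
step 12: bank4 1->1 [HIT]
step 13: bank3 4->4 [HIT]
step 14: bank1 5->5 [HIT]
step 15: bank4 1->1 [HIT]

STATE = b0:1 b1:5 b2:- b3:4 b4:1 b5:-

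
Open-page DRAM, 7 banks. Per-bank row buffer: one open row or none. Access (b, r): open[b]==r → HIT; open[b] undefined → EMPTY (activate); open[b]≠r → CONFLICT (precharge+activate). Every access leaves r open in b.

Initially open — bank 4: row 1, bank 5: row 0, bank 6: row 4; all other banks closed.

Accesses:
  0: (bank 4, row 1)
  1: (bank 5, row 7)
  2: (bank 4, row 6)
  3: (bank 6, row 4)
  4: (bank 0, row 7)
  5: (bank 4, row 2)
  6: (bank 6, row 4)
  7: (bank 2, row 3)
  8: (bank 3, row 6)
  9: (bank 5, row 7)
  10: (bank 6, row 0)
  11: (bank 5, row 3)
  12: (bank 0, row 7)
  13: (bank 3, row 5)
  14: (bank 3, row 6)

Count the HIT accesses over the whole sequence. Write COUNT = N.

0: bank 4 row 1 — prev 1 → HIT
1: bank 5 row 7 — prev 0 → CONFLICT
2: bank 4 row 6 — prev 1 → CONFLICT
3: bank 6 row 4 — prev 4 → HIT
4: bank 0 row 7 — prev None → EMPTY
5: bank 4 row 2 — prev 6 → CONFLICT
6: bank 6 row 4 — prev 4 → HIT
7: bank 2 row 3 — prev None → EMPTY
8: bank 3 row 6 — prev None → EMPTY
9: bank 5 row 7 — prev 7 → HIT
10: bank 6 row 0 — prev 4 → CONFLICT
11: bank 5 row 3 — prev 7 → CONFLICT
12: bank 0 row 7 — prev 7 → HIT
13: bank 3 row 5 — prev 6 → CONFLICT
14: bank 3 row 6 — prev 5 → CONFLICT

COUNT = 5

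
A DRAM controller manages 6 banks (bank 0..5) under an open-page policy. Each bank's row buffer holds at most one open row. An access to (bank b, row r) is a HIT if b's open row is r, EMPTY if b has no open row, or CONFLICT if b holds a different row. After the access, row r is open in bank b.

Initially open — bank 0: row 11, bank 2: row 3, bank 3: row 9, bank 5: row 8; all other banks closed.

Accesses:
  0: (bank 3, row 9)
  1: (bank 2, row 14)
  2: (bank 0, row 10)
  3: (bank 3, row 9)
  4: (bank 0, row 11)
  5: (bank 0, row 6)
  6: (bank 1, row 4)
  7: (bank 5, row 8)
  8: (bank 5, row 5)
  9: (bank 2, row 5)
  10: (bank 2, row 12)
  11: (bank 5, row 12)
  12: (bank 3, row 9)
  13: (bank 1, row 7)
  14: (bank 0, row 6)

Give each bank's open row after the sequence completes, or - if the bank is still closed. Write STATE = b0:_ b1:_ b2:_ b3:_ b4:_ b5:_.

#0 (3,9) H  (was 9)
#1 (2,14) C  (was 3)
#2 (0,10) C  (was 11)
#3 (3,9) H  (was 9)
#4 (0,11) C  (was 10)
#5 (0,6) C  (was 11)
#6 (1,4) E
#7 (5,8) H  (was 8)
#8 (5,5) C  (was 8)
#9 (2,5) C  (was 14)
#10 (2,12) C  (was 5)
#11 (5,12) C  (was 5)
#12 (3,9) H  (was 9)
#13 (1,7) C  (was 4)
#14 (0,6) H  (was 6)

STATE = b0:6 b1:7 b2:12 b3:9 b4:- b5:12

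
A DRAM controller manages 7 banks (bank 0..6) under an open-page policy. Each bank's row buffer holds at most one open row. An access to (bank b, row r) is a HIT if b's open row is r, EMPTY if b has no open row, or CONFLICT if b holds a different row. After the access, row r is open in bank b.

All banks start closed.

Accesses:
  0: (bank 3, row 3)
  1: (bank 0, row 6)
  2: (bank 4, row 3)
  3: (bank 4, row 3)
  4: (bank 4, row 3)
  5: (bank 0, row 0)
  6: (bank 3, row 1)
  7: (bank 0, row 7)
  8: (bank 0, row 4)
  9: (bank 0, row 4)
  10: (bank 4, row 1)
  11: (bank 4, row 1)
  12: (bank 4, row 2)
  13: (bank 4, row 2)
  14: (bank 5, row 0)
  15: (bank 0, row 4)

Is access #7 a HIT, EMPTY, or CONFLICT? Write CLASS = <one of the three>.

0: bank 3 row 3 — prev None → EMPTY
1: bank 0 row 6 — prev None → EMPTY
2: bank 4 row 3 — prev None → EMPTY
3: bank 4 row 3 — prev 3 → HIT
4: bank 4 row 3 — prev 3 → HIT
5: bank 0 row 0 — prev 6 → CONFLICT
6: bank 3 row 1 — prev 3 → CONFLICT
7: bank 0 row 7 — prev 0 → CONFLICT
8: bank 0 row 4 — prev 7 → CONFLICT
9: bank 0 row 4 — prev 4 → HIT
10: bank 4 row 1 — prev 3 → CONFLICT
11: bank 4 row 1 — prev 1 → HIT
12: bank 4 row 2 — prev 1 → CONFLICT
13: bank 4 row 2 — prev 2 → HIT
14: bank 5 row 0 — prev None → EMPTY
15: bank 0 row 4 — prev 4 → HIT

CLASS = CONFLICT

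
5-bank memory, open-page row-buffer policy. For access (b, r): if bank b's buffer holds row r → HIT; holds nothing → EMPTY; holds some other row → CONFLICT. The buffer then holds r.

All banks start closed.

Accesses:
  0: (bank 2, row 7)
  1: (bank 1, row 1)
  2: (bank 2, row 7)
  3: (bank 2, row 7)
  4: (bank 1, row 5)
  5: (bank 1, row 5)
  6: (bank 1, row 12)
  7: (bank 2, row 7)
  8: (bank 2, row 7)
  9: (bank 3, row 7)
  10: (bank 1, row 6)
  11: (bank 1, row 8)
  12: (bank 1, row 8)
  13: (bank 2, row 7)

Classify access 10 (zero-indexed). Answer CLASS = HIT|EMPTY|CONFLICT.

step 0: bank2 None->7 [EMPTY]
step 1: bank1 None->1 [EMPTY]
step 2: bank2 7->7 [HIT]
step 3: bank2 7->7 [HIT]
step 4: bank1 1->5 [CONFLICT]
step 5: bank1 5->5 [HIT]
step 6: bank1 5->12 [CONFLICT]
step 7: bank2 7->7 [HIT]
step 8: bank2 7->7 [HIT]
step 9: bank3 None->7 [EMPTY]
step 10: bank1 12->6 [CONFLICT]
step 11: bank1 6->8 [CONFLICT]
step 12: bank1 8->8 [HIT]
step 13: bank2 7->7 [HIT]

CLASS = CONFLICT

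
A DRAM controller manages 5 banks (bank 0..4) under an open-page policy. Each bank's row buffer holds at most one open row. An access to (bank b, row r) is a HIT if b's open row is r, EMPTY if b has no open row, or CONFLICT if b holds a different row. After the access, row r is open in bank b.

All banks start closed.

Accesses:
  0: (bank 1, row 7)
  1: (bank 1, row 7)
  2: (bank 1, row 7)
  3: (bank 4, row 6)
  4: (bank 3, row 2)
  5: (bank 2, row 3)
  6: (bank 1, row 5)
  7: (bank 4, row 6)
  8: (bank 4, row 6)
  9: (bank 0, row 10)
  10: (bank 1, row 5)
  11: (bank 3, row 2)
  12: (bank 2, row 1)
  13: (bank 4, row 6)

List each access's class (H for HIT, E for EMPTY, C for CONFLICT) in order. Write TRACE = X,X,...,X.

0: bank 1 row 7 — prev None → EMPTY
1: bank 1 row 7 — prev 7 → HIT
2: bank 1 row 7 — prev 7 → HIT
3: bank 4 row 6 — prev None → EMPTY
4: bank 3 row 2 — prev None → EMPTY
5: bank 2 row 3 — prev None → EMPTY
6: bank 1 row 5 — prev 7 → CONFLICT
7: bank 4 row 6 — prev 6 → HIT
8: bank 4 row 6 — prev 6 → HIT
9: bank 0 row 10 — prev None → EMPTY
10: bank 1 row 5 — prev 5 → HIT
11: bank 3 row 2 — prev 2 → HIT
12: bank 2 row 1 — prev 3 → CONFLICT
13: bank 4 row 6 — prev 6 → HIT

TRACE = E,H,H,E,E,E,C,H,H,E,H,H,C,H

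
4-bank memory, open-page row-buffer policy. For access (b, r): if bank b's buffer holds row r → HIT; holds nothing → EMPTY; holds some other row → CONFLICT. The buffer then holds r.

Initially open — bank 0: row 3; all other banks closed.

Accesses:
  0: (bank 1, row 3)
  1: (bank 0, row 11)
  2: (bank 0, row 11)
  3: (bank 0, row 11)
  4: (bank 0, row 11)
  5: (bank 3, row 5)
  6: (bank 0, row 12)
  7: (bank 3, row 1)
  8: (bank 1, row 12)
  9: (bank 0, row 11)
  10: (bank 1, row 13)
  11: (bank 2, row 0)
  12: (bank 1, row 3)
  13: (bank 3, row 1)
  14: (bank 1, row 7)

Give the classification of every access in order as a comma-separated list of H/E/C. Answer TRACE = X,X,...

TRACE = E,C,H,H,H,E,C,C,C,C,C,E,C,H,C

0: bank 1 row 3 — prev None → EMPTY
1: bank 0 row 11 — prev 3 → CONFLICT
2: bank 0 row 11 — prev 11 → HIT
3: bank 0 row 11 — prev 11 → HIT
4: bank 0 row 11 — prev 11 → HIT
5: bank 3 row 5 — prev None → EMPTY
6: bank 0 row 12 — prev 11 → CONFLICT
7: bank 3 row 1 — prev 5 → CONFLICT
8: bank 1 row 12 — prev 3 → CONFLICT
9: bank 0 row 11 — prev 12 → CONFLICT
10: bank 1 row 13 — prev 12 → CONFLICT
11: bank 2 row 0 — prev None → EMPTY
12: bank 1 row 3 — prev 13 → CONFLICT
13: bank 3 row 1 — prev 1 → HIT
14: bank 1 row 7 — prev 3 → CONFLICT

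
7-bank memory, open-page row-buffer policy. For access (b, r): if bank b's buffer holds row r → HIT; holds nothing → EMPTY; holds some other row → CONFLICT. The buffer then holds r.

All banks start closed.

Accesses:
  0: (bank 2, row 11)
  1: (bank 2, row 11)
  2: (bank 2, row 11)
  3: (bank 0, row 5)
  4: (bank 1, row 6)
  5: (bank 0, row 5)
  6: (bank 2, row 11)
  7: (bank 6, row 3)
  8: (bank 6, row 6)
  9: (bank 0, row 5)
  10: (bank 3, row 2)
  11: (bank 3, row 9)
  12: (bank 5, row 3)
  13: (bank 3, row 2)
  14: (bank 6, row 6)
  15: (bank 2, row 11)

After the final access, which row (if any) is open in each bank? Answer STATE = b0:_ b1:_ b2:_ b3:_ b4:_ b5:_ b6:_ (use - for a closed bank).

STATE = b0:5 b1:6 b2:11 b3:2 b4:- b5:3 b6:6

step 0: bank2 None->11 [EMPTY]
step 1: bank2 11->11 [HIT]
step 2: bank2 11->11 [HIT]
step 3: bank0 None->5 [EMPTY]
step 4: bank1 None->6 [EMPTY]
step 5: bank0 5->5 [HIT]
step 6: bank2 11->11 [HIT]
step 7: bank6 None->3 [EMPTY]
step 8: bank6 3->6 [CONFLICT]
step 9: bank0 5->5 [HIT]
step 10: bank3 None->2 [EMPTY]
step 11: bank3 2->9 [CONFLICT]
step 12: bank5 None->3 [EMPTY]
step 13: bank3 9->2 [CONFLICT]
step 14: bank6 6->6 [HIT]
step 15: bank2 11->11 [HIT]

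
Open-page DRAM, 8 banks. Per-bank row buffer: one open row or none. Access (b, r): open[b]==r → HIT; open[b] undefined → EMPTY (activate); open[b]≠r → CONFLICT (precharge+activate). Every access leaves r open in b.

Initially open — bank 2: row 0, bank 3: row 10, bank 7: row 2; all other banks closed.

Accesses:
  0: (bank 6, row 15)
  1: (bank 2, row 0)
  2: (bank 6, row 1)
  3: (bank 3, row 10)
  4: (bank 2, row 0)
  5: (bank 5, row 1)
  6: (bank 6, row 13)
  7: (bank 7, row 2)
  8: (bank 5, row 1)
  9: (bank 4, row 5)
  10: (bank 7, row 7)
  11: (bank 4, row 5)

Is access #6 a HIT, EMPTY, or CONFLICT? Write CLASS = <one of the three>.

CLASS = CONFLICT

step 0: bank6 None->15 [EMPTY]
step 1: bank2 0->0 [HIT]
step 2: bank6 15->1 [CONFLICT]
step 3: bank3 10->10 [HIT]
step 4: bank2 0->0 [HIT]
step 5: bank5 None->1 [EMPTY]
step 6: bank6 1->13 [CONFLICT]
step 7: bank7 2->2 [HIT]
step 8: bank5 1->1 [HIT]
step 9: bank4 None->5 [EMPTY]
step 10: bank7 2->7 [CONFLICT]
step 11: bank4 5->5 [HIT]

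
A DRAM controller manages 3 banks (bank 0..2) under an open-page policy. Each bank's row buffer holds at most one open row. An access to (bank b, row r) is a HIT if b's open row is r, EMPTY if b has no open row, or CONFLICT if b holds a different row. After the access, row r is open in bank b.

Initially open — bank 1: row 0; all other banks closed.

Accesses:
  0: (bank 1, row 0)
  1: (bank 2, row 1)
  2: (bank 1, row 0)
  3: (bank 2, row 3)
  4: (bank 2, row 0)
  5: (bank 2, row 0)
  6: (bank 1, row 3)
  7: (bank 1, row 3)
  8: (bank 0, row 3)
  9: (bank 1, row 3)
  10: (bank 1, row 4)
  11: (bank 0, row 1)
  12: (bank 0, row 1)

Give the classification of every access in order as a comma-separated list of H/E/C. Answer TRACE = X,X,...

#0 (1,0) H  (was 0)
#1 (2,1) E
#2 (1,0) H  (was 0)
#3 (2,3) C  (was 1)
#4 (2,0) C  (was 3)
#5 (2,0) H  (was 0)
#6 (1,3) C  (was 0)
#7 (1,3) H  (was 3)
#8 (0,3) E
#9 (1,3) H  (was 3)
#10 (1,4) C  (was 3)
#11 (0,1) C  (was 3)
#12 (0,1) H  (was 1)

TRACE = H,E,H,C,C,H,C,H,E,H,C,C,H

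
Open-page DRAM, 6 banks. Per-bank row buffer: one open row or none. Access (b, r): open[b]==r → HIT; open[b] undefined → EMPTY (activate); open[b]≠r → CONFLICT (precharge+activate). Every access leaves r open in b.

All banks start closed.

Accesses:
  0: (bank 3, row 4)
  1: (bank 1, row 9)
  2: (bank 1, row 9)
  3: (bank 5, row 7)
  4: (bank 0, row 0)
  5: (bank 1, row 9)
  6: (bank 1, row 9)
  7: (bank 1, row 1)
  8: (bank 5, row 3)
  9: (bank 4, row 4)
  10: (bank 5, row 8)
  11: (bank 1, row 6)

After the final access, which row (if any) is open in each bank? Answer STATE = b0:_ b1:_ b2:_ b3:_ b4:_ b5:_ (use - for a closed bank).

  [0] b3 r4: no row ⇒ E
  [1] b1 r9: no row ⇒ E
  [2] b1 r9: had r9 ⇒ H
  [3] b5 r7: no row ⇒ E
  [4] b0 r0: no row ⇒ E
  [5] b1 r9: had r9 ⇒ H
  [6] b1 r9: had r9 ⇒ H
  [7] b1 r1: had r9 ⇒ C
  [8] b5 r3: had r7 ⇒ C
  [9] b4 r4: no row ⇒ E
  [10] b5 r8: had r3 ⇒ C
  [11] b1 r6: had r1 ⇒ C

STATE = b0:0 b1:6 b2:- b3:4 b4:4 b5:8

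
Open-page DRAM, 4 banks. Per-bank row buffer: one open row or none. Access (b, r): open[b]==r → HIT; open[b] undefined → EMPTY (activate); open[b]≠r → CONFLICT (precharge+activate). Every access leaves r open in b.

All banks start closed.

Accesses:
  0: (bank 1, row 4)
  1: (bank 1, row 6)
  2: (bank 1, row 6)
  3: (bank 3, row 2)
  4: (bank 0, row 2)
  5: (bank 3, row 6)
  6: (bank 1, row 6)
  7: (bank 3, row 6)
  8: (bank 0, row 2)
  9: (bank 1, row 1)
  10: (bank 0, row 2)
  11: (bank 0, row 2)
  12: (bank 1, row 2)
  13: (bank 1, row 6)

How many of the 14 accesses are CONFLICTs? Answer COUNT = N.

COUNT = 5

  [0] b1 r4: no row ⇒ E
  [1] b1 r6: had r4 ⇒ C
  [2] b1 r6: had r6 ⇒ H
  [3] b3 r2: no row ⇒ E
  [4] b0 r2: no row ⇒ E
  [5] b3 r6: had r2 ⇒ C
  [6] b1 r6: had r6 ⇒ H
  [7] b3 r6: had r6 ⇒ H
  [8] b0 r2: had r2 ⇒ H
  [9] b1 r1: had r6 ⇒ C
  [10] b0 r2: had r2 ⇒ H
  [11] b0 r2: had r2 ⇒ H
  [12] b1 r2: had r1 ⇒ C
  [13] b1 r6: had r2 ⇒ C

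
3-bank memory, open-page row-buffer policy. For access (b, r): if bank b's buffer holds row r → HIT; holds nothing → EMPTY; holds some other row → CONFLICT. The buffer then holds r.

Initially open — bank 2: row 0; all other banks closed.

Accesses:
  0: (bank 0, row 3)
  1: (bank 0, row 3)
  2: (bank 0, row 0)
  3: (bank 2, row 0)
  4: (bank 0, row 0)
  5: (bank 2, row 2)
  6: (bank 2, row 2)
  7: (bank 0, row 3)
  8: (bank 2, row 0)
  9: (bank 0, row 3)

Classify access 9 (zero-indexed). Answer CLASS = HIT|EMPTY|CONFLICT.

#0 (0,3) E
#1 (0,3) H  (was 3)
#2 (0,0) C  (was 3)
#3 (2,0) H  (was 0)
#4 (0,0) H  (was 0)
#5 (2,2) C  (was 0)
#6 (2,2) H  (was 2)
#7 (0,3) C  (was 0)
#8 (2,0) C  (was 2)
#9 (0,3) H  (was 3)

CLASS = HIT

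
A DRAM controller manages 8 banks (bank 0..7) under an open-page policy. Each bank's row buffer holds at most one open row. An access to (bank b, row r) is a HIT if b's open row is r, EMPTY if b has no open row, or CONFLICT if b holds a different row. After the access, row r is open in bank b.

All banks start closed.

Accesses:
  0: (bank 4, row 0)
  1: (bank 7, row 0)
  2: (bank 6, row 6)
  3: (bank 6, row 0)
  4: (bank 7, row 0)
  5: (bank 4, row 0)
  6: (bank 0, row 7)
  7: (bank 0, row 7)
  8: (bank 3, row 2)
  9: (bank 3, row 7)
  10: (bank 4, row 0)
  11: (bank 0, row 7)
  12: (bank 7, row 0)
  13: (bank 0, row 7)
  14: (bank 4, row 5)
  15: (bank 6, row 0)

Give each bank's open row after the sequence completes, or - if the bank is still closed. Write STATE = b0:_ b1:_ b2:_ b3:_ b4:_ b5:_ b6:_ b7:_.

  [0] b4 r0: no row ⇒ E
  [1] b7 r0: no row ⇒ E
  [2] b6 r6: no row ⇒ E
  [3] b6 r0: had r6 ⇒ C
  [4] b7 r0: had r0 ⇒ H
  [5] b4 r0: had r0 ⇒ H
  [6] b0 r7: no row ⇒ E
  [7] b0 r7: had r7 ⇒ H
  [8] b3 r2: no row ⇒ E
  [9] b3 r7: had r2 ⇒ C
  [10] b4 r0: had r0 ⇒ H
  [11] b0 r7: had r7 ⇒ H
  [12] b7 r0: had r0 ⇒ H
  [13] b0 r7: had r7 ⇒ H
  [14] b4 r5: had r0 ⇒ C
  [15] b6 r0: had r0 ⇒ H

STATE = b0:7 b1:- b2:- b3:7 b4:5 b5:- b6:0 b7:0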